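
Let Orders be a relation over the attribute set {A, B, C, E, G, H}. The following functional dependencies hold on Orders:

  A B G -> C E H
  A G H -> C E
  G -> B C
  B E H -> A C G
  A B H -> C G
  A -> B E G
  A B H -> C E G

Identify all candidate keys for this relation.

(A); (B, E, H); (E, G, H)

{A}⁺: A→BEG adds B, E, G; ABG→CEH adds C, H → {A, B, C, E, G, H}.
{B, E, H}⁺: BEH→ACG adds A, C, G → {A, B, C, E, G, H}. Minimal: {E, H}⁺ = {E, H}; {B, H}⁺ = {B, H}; {B, E}⁺ = {B, E} — none reach the full schema.
{E, G, H}⁺: G→BC adds B, C; BEH→ACG adds A → {A, B, C, E, G, H}. Minimal: {G, H}⁺ = {B, C, G, H}; {E, H}⁺ = {E, H}; {E, G}⁺ = {B, C, E, G} — none reach the full schema.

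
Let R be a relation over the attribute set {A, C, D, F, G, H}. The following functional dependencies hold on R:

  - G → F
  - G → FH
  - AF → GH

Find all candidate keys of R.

(A, C, D, F), (A, C, D, G)

{A, C, D, F}⁺: AF→GH adds G, H → {A, C, D, F, G, H}.
{A, C, D, G}⁺: G→F adds F; G→FH adds H → {A, C, D, F, G, H}.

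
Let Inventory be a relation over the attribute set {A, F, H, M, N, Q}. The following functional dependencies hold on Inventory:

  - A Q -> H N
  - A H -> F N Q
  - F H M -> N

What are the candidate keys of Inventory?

Attributes A, M never appear on any right-hand side, so every candidate key must contain {A, M}.
{A, M}⁺ = {A, M}, which is not all of the schema, so we must add further attributes.
{A, H, M}⁺: AH→FNQ adds F, N, Q → {A, F, H, M, N, Q}. Minimal: {H, M}⁺ = {H, M}; {A, M}⁺ = {A, M}; {A, H}⁺ = {A, F, H, N, Q} — none reach the full schema.
{A, M, Q}⁺: AQ→HN adds H, N; AH→FNQ adds F → {A, F, H, M, N, Q}. Minimal: {M, Q}⁺ = {M, Q}; {A, Q}⁺ = {A, F, H, N, Q}; {A, M}⁺ = {A, M} — none reach the full schema.
Any other superkey contains one of these as a subset, so there are no further candidate keys.

{A, H, M}, {A, M, Q}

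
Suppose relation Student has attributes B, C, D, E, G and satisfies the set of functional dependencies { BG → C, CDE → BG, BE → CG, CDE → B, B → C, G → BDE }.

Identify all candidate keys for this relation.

{G}⁺: G→BDE adds B, D, E; BG→C adds C → {B, C, D, E, G}.
{B, E}⁺: BE→CG adds C, G; G→BDE adds D → {B, C, D, E, G}. Minimal: {E}⁺ = {E}; {B}⁺ = {B, C} — none reach the full schema.
{C, D, E}⁺: CDE→BG adds B, G → {B, C, D, E, G}. Minimal: {D, E}⁺ = {D, E}; {C, E}⁺ = {C, E}; {C, D}⁺ = {C, D} — none reach the full schema.
Any other superkey contains one of these as a subset, so there are no further candidate keys.

{G}, {B, E}, {C, D, E}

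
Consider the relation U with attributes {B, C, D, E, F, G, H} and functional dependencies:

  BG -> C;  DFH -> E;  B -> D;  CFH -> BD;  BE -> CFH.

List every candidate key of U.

BEG, BFGH, CFGH

{B, E, G}⁺: BG→C adds C; B→D adds D; BE→CFH adds F, H → {B, C, D, E, F, G, H}. Minimal: {E, G}⁺ = {E, G}; {B, G}⁺ = {B, C, D, G}; {B, E}⁺ = {B, C, D, E, F, H} — none reach the full schema.
{B, F, G, H}⁺: BG→C adds C; B→D adds D; DFH→E adds E → {B, C, D, E, F, G, H}. Minimal: {F, G, H}⁺ = {F, G, H}; {B, G, H}⁺ = {B, C, D, G, H}; {B, F, H}⁺ = {B, C, D, E, F, H}; … — none reach the full schema.
{C, F, G, H}⁺: CFH→BD adds B, D; DFH→E adds E → {B, C, D, E, F, G, H}. Minimal: {F, G, H}⁺ = {F, G, H}; {C, G, H}⁺ = {C, G, H}; {C, F, H}⁺ = {B, C, D, E, F, H}; … — none reach the full schema.
Any other superkey contains one of these as a subset, so there are no further candidate keys.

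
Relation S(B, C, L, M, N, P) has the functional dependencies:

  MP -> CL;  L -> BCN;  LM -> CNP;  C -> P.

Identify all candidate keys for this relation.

(C, M), (L, M), (M, P)

Attribute M never appears on the right-hand side of any dependency, so M must belong to every candidate key.
{M}⁺ = {M}, which is not all of the schema, so we must add further attributes.
{C, M}⁺: C→P adds P; MP→CL adds L; L→BCN adds B, N → {B, C, L, M, N, P}.
{L, M}⁺: L→BCN adds B, C, N; LM→CNP adds P → {B, C, L, M, N, P}.
{M, P}⁺: MP→CL adds C, L; L→BCN adds B, N → {B, C, L, M, N, P}.
Any other superkey contains one of these as a subset, so there are no further candidate keys.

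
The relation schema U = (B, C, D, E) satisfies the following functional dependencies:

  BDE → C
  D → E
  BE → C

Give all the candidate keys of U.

Attributes B, D never appear on any right-hand side, so every candidate key must contain {B, D}.
{B, D}⁺ = {B, C, D, E}, which is all of the schema, so {B, D} is the only candidate key.

{B, D}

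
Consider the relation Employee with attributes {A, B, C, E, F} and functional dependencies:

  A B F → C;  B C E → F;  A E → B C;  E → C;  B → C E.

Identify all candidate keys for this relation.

{A, B}, {A, E}

Attribute A never appears on the right-hand side of any dependency, so A must belong to every candidate key.
{A}⁺ = {A}, which is not all of the schema, so we must add further attributes.
{A, B}⁺: B→CE adds C, E; BCE→F adds F → {A, B, C, E, F}. Minimal: {B}⁺ = {B, C, E, F}; {A}⁺ = {A} — none reach the full schema.
{A, E}⁺: AE→BC adds B, C; BCE→F adds F → {A, B, C, E, F}. Minimal: {E}⁺ = {C, E}; {A}⁺ = {A} — none reach the full schema.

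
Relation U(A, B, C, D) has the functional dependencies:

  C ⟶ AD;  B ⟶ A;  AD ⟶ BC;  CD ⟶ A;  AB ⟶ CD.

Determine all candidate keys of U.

(B), (C), (A, D)

{B}⁺: B→A adds A; AB→CD adds C, D → {A, B, C, D}.
{C}⁺: C→AD adds A, D; AD→BC adds B → {A, B, C, D}.
{A, D}⁺: AD→BC adds B, C → {A, B, C, D}. Minimal: {D}⁺ = {D}; {A}⁺ = {A} — none reach the full schema.
Any other superkey contains one of these as a subset, so there are no further candidate keys.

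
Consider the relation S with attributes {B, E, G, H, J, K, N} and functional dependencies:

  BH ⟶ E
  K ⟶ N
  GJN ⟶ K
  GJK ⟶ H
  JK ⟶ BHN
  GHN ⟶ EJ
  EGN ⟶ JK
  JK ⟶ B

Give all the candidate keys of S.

{E, G, K}; {E, G, N}; {G, H, K}; {G, H, N}; {G, J, K}; {G, J, N}

Attribute G never appears on the right-hand side of any dependency, so G must belong to every candidate key.
{G}⁺ = {G}, which is not all of the schema, so we must add further attributes.
{E, G, K}⁺: K→N adds N; EGN→JK adds J; JK→B adds B; GJK→H adds H → {B, E, G, H, J, K, N}. Minimal: {G, K}⁺ = {G, K, N}; {E, K}⁺ = {E, K, N}; {E, G}⁺ = {E, G} — none reach the full schema.
{E, G, N}⁺: EGN→JK adds J, K; JK→B adds B; GJK→H adds H → {B, E, G, H, J, K, N}. Minimal: {G, N}⁺ = {G, N}; {E, N}⁺ = {E, N}; {E, G}⁺ = {E, G} — none reach the full schema.
{G, H, K}⁺: K→N adds N; GHN→EJ adds E, J; JK→B adds B → {B, E, G, H, J, K, N}. Minimal: {H, K}⁺ = {H, K, N}; {G, K}⁺ = {G, K, N}; {G, H}⁺ = {G, H} — none reach the full schema.
{G, H, N}⁺: GHN→EJ adds E, J; EGN→JK adds K; JK→B adds B → {B, E, G, H, J, K, N}. Minimal: {H, N}⁺ = {H, N}; {G, N}⁺ = {G, N}; {G, H}⁺ = {G, H} — none reach the full schema.
{G, J, K}⁺: K→N adds N; GJK→H adds H; JK→BHN adds B; GHN→EJ adds E → {B, E, G, H, J, K, N}. Minimal: {J, K}⁺ = {B, E, H, J, K, N}; {G, K}⁺ = {G, K, N}; {G, J}⁺ = {G, J} — none reach the full schema.
{G, J, N}⁺: GJN→K adds K; GJK→H adds H; JK→BHN adds B; GHN→EJ adds E → {B, E, G, H, J, K, N}. Minimal: {J, N}⁺ = {J, N}; {G, N}⁺ = {G, N}; {G, J}⁺ = {G, J} — none reach the full schema.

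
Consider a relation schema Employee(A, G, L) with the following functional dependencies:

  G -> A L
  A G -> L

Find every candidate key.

(G)

Attribute G never appears on the right-hand side of any dependency, so G must belong to every candidate key.
{G}⁺ = {A, G, L}, which is all of the schema, so {G} is the only candidate key.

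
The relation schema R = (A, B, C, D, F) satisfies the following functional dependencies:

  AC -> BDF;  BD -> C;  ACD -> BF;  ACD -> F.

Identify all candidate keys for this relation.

Attribute A never appears on the right-hand side of any dependency, so A must belong to every candidate key.
{A}⁺ = {A}, which is not all of the schema, so we must add further attributes.
{A, C}⁺: AC→BDF adds B, D, F → {A, B, C, D, F}.
{A, B, D}⁺: BD→C adds C; ACD→BF adds F → {A, B, C, D, F}.
Any other superkey contains one of these as a subset, so there are no further candidate keys.

(A, C), (A, B, D)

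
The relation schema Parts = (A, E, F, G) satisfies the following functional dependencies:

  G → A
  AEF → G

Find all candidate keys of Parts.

(A, E, F), (E, F, G)

Attributes E, F never appear on any right-hand side, so every candidate key must contain {E, F}.
{E, F}⁺ = {E, F}, which is not all of the schema, so we must add further attributes.
{A, E, F}⁺: AEF→G adds G → {A, E, F, G}. Minimal: {E, F}⁺ = {E, F}; {A, F}⁺ = {A, F}; {A, E}⁺ = {A, E} — none reach the full schema.
{E, F, G}⁺: G→A adds A → {A, E, F, G}. Minimal: {F, G}⁺ = {A, F, G}; {E, G}⁺ = {A, E, G}; {E, F}⁺ = {E, F} — none reach the full schema.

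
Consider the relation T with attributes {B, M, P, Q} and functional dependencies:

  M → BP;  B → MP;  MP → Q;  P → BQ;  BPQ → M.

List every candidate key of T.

(B), (M), (P)

{B}⁺: B→MP adds M, P; MP→Q adds Q → {B, M, P, Q}.
{M}⁺: M→BP adds B, P; MP→Q adds Q → {B, M, P, Q}.
{P}⁺: P→BQ adds B, Q; BPQ→M adds M → {B, M, P, Q}.
Any other superkey contains one of these as a subset, so there are no further candidate keys.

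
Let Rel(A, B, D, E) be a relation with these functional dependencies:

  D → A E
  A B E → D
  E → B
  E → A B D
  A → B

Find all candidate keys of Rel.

D; E

{D}⁺: D→AE adds A, E; E→B adds B → {A, B, D, E}.
{E}⁺: E→B adds B; E→ABD adds A, D → {A, B, D, E}.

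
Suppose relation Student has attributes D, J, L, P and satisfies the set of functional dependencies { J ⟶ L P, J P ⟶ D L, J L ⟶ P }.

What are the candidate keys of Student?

Attribute J never appears on the right-hand side of any dependency, so J must belong to every candidate key.
{J}⁺ = {D, J, L, P}, which is all of the schema, so {J} is the only candidate key.

{J}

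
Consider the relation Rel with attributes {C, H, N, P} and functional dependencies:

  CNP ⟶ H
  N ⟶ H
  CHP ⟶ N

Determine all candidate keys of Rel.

{C, H, P}; {C, N, P}

Attributes C, P never appear on any right-hand side, so every candidate key must contain {C, P}.
{C, P}⁺ = {C, P}, which is not all of the schema, so we must add further attributes.
{C, H, P}⁺: CHP→N adds N → {C, H, N, P}. Minimal: {H, P}⁺ = {H, P}; {C, P}⁺ = {C, P}; {C, H}⁺ = {C, H} — none reach the full schema.
{C, N, P}⁺: CNP→H adds H → {C, H, N, P}. Minimal: {N, P}⁺ = {H, N, P}; {C, P}⁺ = {C, P}; {C, N}⁺ = {C, H, N} — none reach the full schema.
Any other superkey contains one of these as a subset, so there are no further candidate keys.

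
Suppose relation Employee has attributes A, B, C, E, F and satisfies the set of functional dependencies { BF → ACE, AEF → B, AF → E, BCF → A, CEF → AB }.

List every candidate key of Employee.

{A, F}, {B, F}, {C, E, F}

{A, F}⁺: AF→E adds E; AEF→B adds B; BF→ACE adds C → {A, B, C, E, F}.
{B, F}⁺: BF→ACE adds A, C, E → {A, B, C, E, F}.
{C, E, F}⁺: CEF→AB adds A, B → {A, B, C, E, F}.
Any other superkey contains one of these as a subset, so there are no further candidate keys.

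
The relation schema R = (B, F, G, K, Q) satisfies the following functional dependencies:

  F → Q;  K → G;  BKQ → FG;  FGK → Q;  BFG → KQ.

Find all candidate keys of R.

Attribute B never appears on the right-hand side of any dependency, so B must belong to every candidate key.
{B}⁺ = {B}, which is not all of the schema, so we must add further attributes.
{B, F, G}⁺: F→Q adds Q; BFG→KQ adds K → {B, F, G, K, Q}. Minimal: {F, G}⁺ = {F, G, Q}; {B, G}⁺ = {B, G}; {B, F}⁺ = {B, F, Q} — none reach the full schema.
{B, F, K}⁺: F→Q adds Q; K→G adds G → {B, F, G, K, Q}. Minimal: {F, K}⁺ = {F, G, K, Q}; {B, K}⁺ = {B, G, K}; {B, F}⁺ = {B, F, Q} — none reach the full schema.
{B, K, Q}⁺: K→G adds G; BKQ→FG adds F → {B, F, G, K, Q}. Minimal: {K, Q}⁺ = {G, K, Q}; {B, Q}⁺ = {B, Q}; {B, K}⁺ = {B, G, K} — none reach the full schema.

BFG, BFK, BKQ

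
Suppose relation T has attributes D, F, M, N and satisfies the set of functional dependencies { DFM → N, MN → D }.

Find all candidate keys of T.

Attributes F, M never appear on any right-hand side, so every candidate key must contain {F, M}.
{F, M}⁺ = {F, M}, which is not all of the schema, so we must add further attributes.
{D, F, M}⁺: DFM→N adds N → {D, F, M, N}.
{F, M, N}⁺: MN→D adds D → {D, F, M, N}.
Any other superkey contains one of these as a subset, so there are no further candidate keys.

(D, F, M), (F, M, N)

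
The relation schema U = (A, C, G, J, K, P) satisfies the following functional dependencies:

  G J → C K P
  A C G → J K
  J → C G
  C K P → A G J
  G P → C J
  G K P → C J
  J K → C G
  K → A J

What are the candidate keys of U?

(J), (K), (G, P), (A, C, G)

{J}⁺: J→CG adds C, G; GJ→CKP adds K, P; CKP→AGJ adds A → {A, C, G, J, K, P}.
{K}⁺: K→AJ adds A, J; J→CG adds C, G; GJ→CKP adds P → {A, C, G, J, K, P}.
{G, P}⁺: GP→CJ adds C, J; GJ→CKP adds K; CKP→AGJ adds A → {A, C, G, J, K, P}. Minimal: {P}⁺ = {P}; {G}⁺ = {G} — none reach the full schema.
{A, C, G}⁺: ACG→JK adds J, K; GJ→CKP adds P → {A, C, G, J, K, P}. Minimal: {C, G}⁺ = {C, G}; {A, G}⁺ = {A, G}; {A, C}⁺ = {A, C} — none reach the full schema.
Any other superkey contains one of these as a subset, so there are no further candidate keys.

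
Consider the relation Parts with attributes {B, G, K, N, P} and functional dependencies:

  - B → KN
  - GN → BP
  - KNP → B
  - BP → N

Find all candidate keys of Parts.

BG, GN

Attribute G never appears on the right-hand side of any dependency, so G must belong to every candidate key.
{G}⁺ = {G}, which is not all of the schema, so we must add further attributes.
{B, G}⁺: B→KN adds K, N; GN→BP adds P → {B, G, K, N, P}. Minimal: {G}⁺ = {G}; {B}⁺ = {B, K, N} — none reach the full schema.
{G, N}⁺: GN→BP adds B, P; B→KN adds K → {B, G, K, N, P}. Minimal: {N}⁺ = {N}; {G}⁺ = {G} — none reach the full schema.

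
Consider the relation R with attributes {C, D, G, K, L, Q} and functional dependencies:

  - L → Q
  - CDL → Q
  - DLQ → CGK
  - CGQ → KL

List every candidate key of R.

{D, L}, {C, D, G, Q}

Attribute D never appears on the right-hand side of any dependency, so D must belong to every candidate key.
{D}⁺ = {D}, which is not all of the schema, so we must add further attributes.
{D, L}⁺: L→Q adds Q; DLQ→CGK adds C, G, K → {C, D, G, K, L, Q}. Minimal: {L}⁺ = {L, Q}; {D}⁺ = {D} — none reach the full schema.
{C, D, G, Q}⁺: CGQ→KL adds K, L → {C, D, G, K, L, Q}. Minimal: {D, G, Q}⁺ = {D, G, Q}; {C, G, Q}⁺ = {C, G, K, L, Q}; {C, D, Q}⁺ = {C, D, Q}; … — none reach the full schema.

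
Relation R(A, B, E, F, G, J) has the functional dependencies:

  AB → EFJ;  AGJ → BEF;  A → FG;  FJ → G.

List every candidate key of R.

Attribute A never appears on the right-hand side of any dependency, so A must belong to every candidate key.
{A}⁺ = {A, F, G}, which is not all of the schema, so we must add further attributes.
{A, B}⁺: AB→EFJ adds E, F, J; A→FG adds G → {A, B, E, F, G, J}. Minimal: {B}⁺ = {B}; {A}⁺ = {A, F, G} — none reach the full schema.
{A, J}⁺: A→FG adds F, G; AGJ→BEF adds B, E → {A, B, E, F, G, J}. Minimal: {J}⁺ = {J}; {A}⁺ = {A, F, G} — none reach the full schema.

(A, B), (A, J)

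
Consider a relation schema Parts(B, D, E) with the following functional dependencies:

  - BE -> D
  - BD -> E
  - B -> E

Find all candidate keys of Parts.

(B)

Attribute B never appears on the right-hand side of any dependency, so B must belong to every candidate key.
{B}⁺ = {B, D, E}, which is all of the schema, so {B} is the only candidate key.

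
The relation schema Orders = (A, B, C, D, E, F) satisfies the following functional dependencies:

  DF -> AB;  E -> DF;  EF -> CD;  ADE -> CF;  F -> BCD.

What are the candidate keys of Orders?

Attribute E never appears on the right-hand side of any dependency, so E must belong to every candidate key.
{E}⁺ = {A, B, C, D, E, F}, which is all of the schema, so {E} is the only candidate key.

{E}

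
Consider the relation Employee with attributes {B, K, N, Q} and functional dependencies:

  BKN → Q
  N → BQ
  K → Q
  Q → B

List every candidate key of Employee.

Attributes K, N never appear on any right-hand side, so every candidate key must contain {K, N}.
{K, N}⁺ = {B, K, N, Q}, which is all of the schema, so {K, N} is the only candidate key.

KN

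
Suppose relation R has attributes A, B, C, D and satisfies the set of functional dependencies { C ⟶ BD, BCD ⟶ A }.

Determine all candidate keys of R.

{C}

{C}⁺: C→BD adds B, D; BCD→A adds A → {A, B, C, D}.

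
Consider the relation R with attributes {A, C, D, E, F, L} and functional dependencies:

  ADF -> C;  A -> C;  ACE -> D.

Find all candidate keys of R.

(A, E, F, L)

Attributes A, E, F, L never appear on any right-hand side, so every candidate key must contain {A, E, F, L}.
{A, E, F, L}⁺ = {A, C, D, E, F, L}, which is all of the schema, so {A, E, F, L} is the only candidate key.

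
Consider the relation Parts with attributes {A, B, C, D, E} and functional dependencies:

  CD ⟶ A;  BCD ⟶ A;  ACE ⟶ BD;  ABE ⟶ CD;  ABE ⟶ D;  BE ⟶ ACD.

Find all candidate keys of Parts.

(B, E), (A, C, E), (C, D, E)

Attribute E never appears on the right-hand side of any dependency, so E must belong to every candidate key.
{E}⁺ = {E}, which is not all of the schema, so we must add further attributes.
{B, E}⁺: BE→ACD adds A, C, D → {A, B, C, D, E}.
{A, C, E}⁺: ACE→BD adds B, D → {A, B, C, D, E}.
{C, D, E}⁺: CD→A adds A; ACE→BD adds B → {A, B, C, D, E}.
Any other superkey contains one of these as a subset, so there are no further candidate keys.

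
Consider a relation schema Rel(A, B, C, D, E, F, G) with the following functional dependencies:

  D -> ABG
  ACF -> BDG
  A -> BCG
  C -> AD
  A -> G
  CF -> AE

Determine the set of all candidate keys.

{A, F}, {C, F}, {D, F}

Attribute F never appears on the right-hand side of any dependency, so F must belong to every candidate key.
{F}⁺ = {F}, which is not all of the schema, so we must add further attributes.
{A, F}⁺: A→BCG adds B, C, G; C→AD adds D; CF→AE adds E → {A, B, C, D, E, F, G}. Minimal: {F}⁺ = {F}; {A}⁺ = {A, B, C, D, G} — none reach the full schema.
{C, F}⁺: C→AD adds A, D; A→G adds G; CF→AE adds E; D→ABG adds B → {A, B, C, D, E, F, G}. Minimal: {F}⁺ = {F}; {C}⁺ = {A, B, C, D, G} — none reach the full schema.
{D, F}⁺: D→ABG adds A, B, G; A→BCG adds C; CF→AE adds E → {A, B, C, D, E, F, G}. Minimal: {F}⁺ = {F}; {D}⁺ = {A, B, C, D, G} — none reach the full schema.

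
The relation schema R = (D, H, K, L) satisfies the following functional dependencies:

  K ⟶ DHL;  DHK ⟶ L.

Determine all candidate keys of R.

Attribute K never appears on the right-hand side of any dependency, so K must belong to every candidate key.
{K}⁺ = {D, H, K, L}, which is all of the schema, so {K} is the only candidate key.

K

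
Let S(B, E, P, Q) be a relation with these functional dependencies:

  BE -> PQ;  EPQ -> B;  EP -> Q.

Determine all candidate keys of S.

Attribute E never appears on the right-hand side of any dependency, so E must belong to every candidate key.
{E}⁺ = {E}, which is not all of the schema, so we must add further attributes.
{B, E}⁺: BE→PQ adds P, Q → {B, E, P, Q}. Minimal: {E}⁺ = {E}; {B}⁺ = {B} — none reach the full schema.
{E, P}⁺: EP→Q adds Q; EPQ→B adds B → {B, E, P, Q}. Minimal: {P}⁺ = {P}; {E}⁺ = {E} — none reach the full schema.

{B, E}; {E, P}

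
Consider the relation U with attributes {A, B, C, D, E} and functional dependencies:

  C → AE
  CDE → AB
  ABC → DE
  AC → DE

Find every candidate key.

(C)

Attribute C never appears on the right-hand side of any dependency, so C must belong to every candidate key.
{C}⁺ = {A, B, C, D, E}, which is all of the schema, so {C} is the only candidate key.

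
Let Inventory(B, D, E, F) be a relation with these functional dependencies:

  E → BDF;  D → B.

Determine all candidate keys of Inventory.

{E}⁺: E→BDF adds B, D, F → {B, D, E, F}.
No other minimal superkey exists.

E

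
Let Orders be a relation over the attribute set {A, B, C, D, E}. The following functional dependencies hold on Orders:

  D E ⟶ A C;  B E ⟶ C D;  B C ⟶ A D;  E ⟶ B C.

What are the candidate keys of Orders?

{E}

Attribute E never appears on the right-hand side of any dependency, so E must belong to every candidate key.
{E}⁺ = {A, B, C, D, E}, which is all of the schema, so {E} is the only candidate key.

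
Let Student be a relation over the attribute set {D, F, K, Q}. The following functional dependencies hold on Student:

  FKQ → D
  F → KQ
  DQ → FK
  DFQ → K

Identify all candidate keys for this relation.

{F}⁺: F→KQ adds K, Q; FKQ→D adds D → {D, F, K, Q}.
{D, Q}⁺: DQ→FK adds F, K → {D, F, K, Q}.

{F}; {D, Q}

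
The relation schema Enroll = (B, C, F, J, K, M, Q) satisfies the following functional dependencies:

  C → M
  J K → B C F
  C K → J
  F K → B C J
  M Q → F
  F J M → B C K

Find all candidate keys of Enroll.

Attribute Q never appears on the right-hand side of any dependency, so Q must belong to every candidate key.
{Q}⁺ = {Q}, which is not all of the schema, so we must add further attributes.
{C, J, Q}⁺: C→M adds M; MQ→F adds F; FJM→BCK adds B, K → {B, C, F, J, K, M, Q}. Minimal: {J, Q}⁺ = {J, Q}; {C, Q}⁺ = {C, F, M, Q}; {C, J}⁺ = {C, J, M} — none reach the full schema.
{C, K, Q}⁺: C→M adds M; CK→J adds J; MQ→F adds F; FJM→BCK adds B → {B, C, F, J, K, M, Q}. Minimal: {K, Q}⁺ = {K, Q}; {C, Q}⁺ = {C, F, M, Q}; {C, K}⁺ = {B, C, F, J, K, M} — none reach the full schema.
{F, K, Q}⁺: FK→BCJ adds B, C, J; C→M adds M → {B, C, F, J, K, M, Q}. Minimal: {K, Q}⁺ = {K, Q}; {F, Q}⁺ = {F, Q}; {F, K}⁺ = {B, C, F, J, K, M} — none reach the full schema.
{J, K, Q}⁺: JK→BCF adds B, C, F; C→M adds M → {B, C, F, J, K, M, Q}. Minimal: {K, Q}⁺ = {K, Q}; {J, Q}⁺ = {J, Q}; {J, K}⁺ = {B, C, F, J, K, M} — none reach the full schema.
{J, M, Q}⁺: MQ→F adds F; FJM→BCK adds B, C, K → {B, C, F, J, K, M, Q}. Minimal: {M, Q}⁺ = {F, M, Q}; {J, Q}⁺ = {J, Q}; {J, M}⁺ = {J, M} — none reach the full schema.
{K, M, Q}⁺: MQ→F adds F; FK→BCJ adds B, C, J → {B, C, F, J, K, M, Q}. Minimal: {M, Q}⁺ = {F, M, Q}; {K, Q}⁺ = {K, Q}; {K, M}⁺ = {K, M} — none reach the full schema.
Any other superkey contains one of these as a subset, so there are no further candidate keys.

(C, J, Q), (C, K, Q), (F, K, Q), (J, K, Q), (J, M, Q), (K, M, Q)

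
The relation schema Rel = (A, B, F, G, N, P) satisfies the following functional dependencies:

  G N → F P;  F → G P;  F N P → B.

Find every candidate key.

{A, F, N}⁺: F→GP adds G, P; FNP→B adds B → {A, B, F, G, N, P}.
{A, G, N}⁺: GN→FP adds F, P; FNP→B adds B → {A, B, F, G, N, P}.

{A, F, N}, {A, G, N}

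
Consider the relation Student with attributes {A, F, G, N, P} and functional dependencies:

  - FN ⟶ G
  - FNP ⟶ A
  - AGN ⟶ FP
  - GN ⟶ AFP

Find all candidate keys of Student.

(F, N); (G, N)

Attribute N never appears on the right-hand side of any dependency, so N must belong to every candidate key.
{N}⁺ = {N}, which is not all of the schema, so we must add further attributes.
{F, N}⁺: FN→G adds G; GN→AFP adds A, P → {A, F, G, N, P}. Minimal: {N}⁺ = {N}; {F}⁺ = {F} — none reach the full schema.
{G, N}⁺: GN→AFP adds A, F, P → {A, F, G, N, P}. Minimal: {N}⁺ = {N}; {G}⁺ = {G} — none reach the full schema.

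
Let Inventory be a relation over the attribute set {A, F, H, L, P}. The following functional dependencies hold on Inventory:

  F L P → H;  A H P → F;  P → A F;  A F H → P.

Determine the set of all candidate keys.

Attribute L never appears on the right-hand side of any dependency, so L must belong to every candidate key.
{L}⁺ = {L}, which is not all of the schema, so we must add further attributes.
{L, P}⁺: P→AF adds A, F; FLP→H adds H → {A, F, H, L, P}.
{A, F, H, L}⁺: AFH→P adds P → {A, F, H, L, P}.
Any other superkey contains one of these as a subset, so there are no further candidate keys.

{L, P}, {A, F, H, L}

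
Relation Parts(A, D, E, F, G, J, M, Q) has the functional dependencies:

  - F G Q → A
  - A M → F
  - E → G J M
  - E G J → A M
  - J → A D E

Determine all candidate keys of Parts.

EQ, JQ

Attribute Q never appears on the right-hand side of any dependency, so Q must belong to every candidate key.
{Q}⁺ = {Q}, which is not all of the schema, so we must add further attributes.
{E, Q}⁺: E→GJM adds G, J, M; EGJ→AM adds A; J→ADE adds D; AM→F adds F → {A, D, E, F, G, J, M, Q}.
{J, Q}⁺: J→ADE adds A, D, E; E→GJM adds G, M; AM→F adds F → {A, D, E, F, G, J, M, Q}.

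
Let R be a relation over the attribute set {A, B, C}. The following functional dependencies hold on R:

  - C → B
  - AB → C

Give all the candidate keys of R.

(A, B), (A, C)

{A, B}⁺: AB→C adds C → {A, B, C}. Minimal: {B}⁺ = {B}; {A}⁺ = {A} — none reach the full schema.
{A, C}⁺: C→B adds B → {A, B, C}. Minimal: {C}⁺ = {B, C}; {A}⁺ = {A} — none reach the full schema.
Any other superkey contains one of these as a subset, so there are no further candidate keys.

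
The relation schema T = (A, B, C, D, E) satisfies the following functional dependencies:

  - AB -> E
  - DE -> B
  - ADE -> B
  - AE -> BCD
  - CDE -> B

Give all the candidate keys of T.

AB, AE

Attribute A never appears on the right-hand side of any dependency, so A must belong to every candidate key.
{A}⁺ = {A}, which is not all of the schema, so we must add further attributes.
{A, B}⁺: AB→E adds E; AE→BCD adds C, D → {A, B, C, D, E}.
{A, E}⁺: AE→BCD adds B, C, D → {A, B, C, D, E}.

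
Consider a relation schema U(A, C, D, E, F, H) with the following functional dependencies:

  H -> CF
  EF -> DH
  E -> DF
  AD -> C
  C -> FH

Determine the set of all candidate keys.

AE

Attributes A, E never appear on any right-hand side, so every candidate key must contain {A, E}.
{A, E}⁺ = {A, C, D, E, F, H}, which is all of the schema, so {A, E} is the only candidate key.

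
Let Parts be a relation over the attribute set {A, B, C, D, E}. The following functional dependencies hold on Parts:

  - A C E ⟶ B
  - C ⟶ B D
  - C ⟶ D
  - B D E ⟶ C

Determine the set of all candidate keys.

Attributes A, E never appear on any right-hand side, so every candidate key must contain {A, E}.
{A, E}⁺ = {A, E}, which is not all of the schema, so we must add further attributes.
{A, C, E}⁺: ACE→B adds B; C→BD adds D → {A, B, C, D, E}. Minimal: {C, E}⁺ = {B, C, D, E}; {A, E}⁺ = {A, E}; {A, C}⁺ = {A, B, C, D} — none reach the full schema.
{A, B, D, E}⁺: BDE→C adds C → {A, B, C, D, E}. Minimal: {B, D, E}⁺ = {B, C, D, E}; {A, D, E}⁺ = {A, D, E}; {A, B, E}⁺ = {A, B, E}; … — none reach the full schema.

{A, C, E}; {A, B, D, E}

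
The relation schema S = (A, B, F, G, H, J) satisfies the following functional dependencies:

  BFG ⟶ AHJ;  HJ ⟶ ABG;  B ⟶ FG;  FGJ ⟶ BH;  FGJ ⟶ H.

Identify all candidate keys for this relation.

{B}⁺: B→FG adds F, G; BFG→AHJ adds A, H, J → {A, B, F, G, H, J}.
{H, J}⁺: HJ→ABG adds A, B, G; B→FG adds F → {A, B, F, G, H, J}.
{F, G, J}⁺: FGJ→BH adds B, H; BFG→AHJ adds A → {A, B, F, G, H, J}.

{B}, {H, J}, {F, G, J}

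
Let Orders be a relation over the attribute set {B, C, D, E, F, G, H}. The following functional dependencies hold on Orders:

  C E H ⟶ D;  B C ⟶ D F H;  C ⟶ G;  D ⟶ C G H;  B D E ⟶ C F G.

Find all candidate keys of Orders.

{B, C, E}, {B, D, E}

Attributes B, E never appear on any right-hand side, so every candidate key must contain {B, E}.
{B, E}⁺ = {B, E}, which is not all of the schema, so we must add further attributes.
{B, C, E}⁺: BC→DFH adds D, F, H; C→G adds G → {B, C, D, E, F, G, H}. Minimal: {C, E}⁺ = {C, E, G}; {B, E}⁺ = {B, E}; {B, C}⁺ = {B, C, D, F, G, H} — none reach the full schema.
{B, D, E}⁺: D→CGH adds C, G, H; BDE→CFG adds F → {B, C, D, E, F, G, H}. Minimal: {D, E}⁺ = {C, D, E, G, H}; {B, E}⁺ = {B, E}; {B, D}⁺ = {B, C, D, F, G, H} — none reach the full schema.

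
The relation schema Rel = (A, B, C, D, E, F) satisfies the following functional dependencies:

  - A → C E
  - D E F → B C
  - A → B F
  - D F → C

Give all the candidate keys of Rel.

AD

Attributes A, D never appear on any right-hand side, so every candidate key must contain {A, D}.
{A, D}⁺ = {A, B, C, D, E, F}, which is all of the schema, so {A, D} is the only candidate key.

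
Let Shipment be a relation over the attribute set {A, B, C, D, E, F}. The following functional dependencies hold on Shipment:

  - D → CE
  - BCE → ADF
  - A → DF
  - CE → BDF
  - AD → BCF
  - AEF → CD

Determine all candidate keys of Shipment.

{A}⁺: A→DF adds D, F; AD→BCF adds B, C; D→CE adds E → {A, B, C, D, E, F}.
{D}⁺: D→CE adds C, E; CE→BDF adds B, F; BCE→ADF adds A → {A, B, C, D, E, F}.
{C, E}⁺: CE→BDF adds B, D, F; BCE→ADF adds A → {A, B, C, D, E, F}. Minimal: {E}⁺ = {E}; {C}⁺ = {C} — none reach the full schema.
Any other superkey contains one of these as a subset, so there are no further candidate keys.

A; D; CE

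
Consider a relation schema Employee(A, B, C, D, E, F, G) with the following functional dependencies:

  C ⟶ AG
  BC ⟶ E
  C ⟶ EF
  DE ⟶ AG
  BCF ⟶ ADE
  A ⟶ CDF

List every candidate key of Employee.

{A, B}⁺: A→CDF adds C, D, F; C→AG adds G; BC→E adds E → {A, B, C, D, E, F, G}. Minimal: {B}⁺ = {B}; {A}⁺ = {A, C, D, E, F, G} — none reach the full schema.
{B, C}⁺: C→AG adds A, G; BC→E adds E; C→EF adds F; BCF→ADE adds D → {A, B, C, D, E, F, G}. Minimal: {C}⁺ = {A, C, D, E, F, G}; {B}⁺ = {B} — none reach the full schema.
{B, D, E}⁺: DE→AG adds A, G; A→CDF adds C, F → {A, B, C, D, E, F, G}. Minimal: {D, E}⁺ = {A, C, D, E, F, G}; {B, E}⁺ = {B, E}; {B, D}⁺ = {B, D} — none reach the full schema.

AB; BC; BDE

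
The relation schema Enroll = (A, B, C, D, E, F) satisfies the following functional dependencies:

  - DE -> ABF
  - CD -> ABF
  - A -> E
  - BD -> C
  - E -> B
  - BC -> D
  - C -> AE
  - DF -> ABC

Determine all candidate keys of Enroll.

{C}⁺: C→AE adds A, E; E→B adds B; BC→D adds D; DE→ABF adds F → {A, B, C, D, E, F}.
{A, D}⁺: A→E adds E; E→B adds B; DE→ABF adds F; BD→C adds C → {A, B, C, D, E, F}. Minimal: {D}⁺ = {D}; {A}⁺ = {A, B, E} — none reach the full schema.
{B, D}⁺: BD→C adds C; C→AE adds A, E; DE→ABF adds F → {A, B, C, D, E, F}. Minimal: {D}⁺ = {D}; {B}⁺ = {B} — none reach the full schema.
{D, E}⁺: DE→ABF adds A, B, F; BD→C adds C → {A, B, C, D, E, F}. Minimal: {E}⁺ = {B, E}; {D}⁺ = {D} — none reach the full schema.
{D, F}⁺: DF→ABC adds A, B, C; A→E adds E → {A, B, C, D, E, F}. Minimal: {F}⁺ = {F}; {D}⁺ = {D} — none reach the full schema.
Any other superkey contains one of these as a subset, so there are no further candidate keys.

(C); (A, D); (B, D); (D, E); (D, F)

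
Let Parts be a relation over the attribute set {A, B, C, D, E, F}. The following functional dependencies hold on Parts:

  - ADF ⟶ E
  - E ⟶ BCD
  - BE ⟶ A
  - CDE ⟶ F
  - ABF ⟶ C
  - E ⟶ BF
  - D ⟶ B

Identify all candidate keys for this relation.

E, ADF

{E}⁺: E→BCD adds B, C, D; BE→A adds A; CDE→F adds F → {A, B, C, D, E, F}.
{A, D, F}⁺: ADF→E adds E; E→BCD adds B, C → {A, B, C, D, E, F}.
Any other superkey contains one of these as a subset, so there are no further candidate keys.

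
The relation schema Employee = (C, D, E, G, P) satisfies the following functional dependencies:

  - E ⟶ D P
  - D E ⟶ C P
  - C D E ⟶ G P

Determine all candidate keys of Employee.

Attribute E never appears on the right-hand side of any dependency, so E must belong to every candidate key.
{E}⁺ = {C, D, E, G, P}, which is all of the schema, so {E} is the only candidate key.

{E}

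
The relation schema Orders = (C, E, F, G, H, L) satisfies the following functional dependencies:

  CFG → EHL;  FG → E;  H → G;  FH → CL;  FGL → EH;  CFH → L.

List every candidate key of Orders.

FH; CFG; FGL

Attribute F never appears on the right-hand side of any dependency, so F must belong to every candidate key.
{F}⁺ = {F}, which is not all of the schema, so we must add further attributes.
{F, H}⁺: H→G adds G; FH→CL adds C, L; FGL→EH adds E → {C, E, F, G, H, L}. Minimal: {H}⁺ = {G, H}; {F}⁺ = {F} — none reach the full schema.
{C, F, G}⁺: CFG→EHL adds E, H, L → {C, E, F, G, H, L}. Minimal: {F, G}⁺ = {E, F, G}; {C, G}⁺ = {C, G}; {C, F}⁺ = {C, F} — none reach the full schema.
{F, G, L}⁺: FG→E adds E; FGL→EH adds H; FH→CL adds C → {C, E, F, G, H, L}. Minimal: {G, L}⁺ = {G, L}; {F, L}⁺ = {F, L}; {F, G}⁺ = {E, F, G} — none reach the full schema.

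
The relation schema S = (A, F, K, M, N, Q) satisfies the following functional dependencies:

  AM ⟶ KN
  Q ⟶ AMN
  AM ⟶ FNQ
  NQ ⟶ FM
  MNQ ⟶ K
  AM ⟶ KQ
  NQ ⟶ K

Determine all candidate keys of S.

{Q}; {A, M}

{Q}⁺: Q→AMN adds A, M, N; AM→FNQ adds F; MNQ→K adds K → {A, F, K, M, N, Q}.
{A, M}⁺: AM→KN adds K, N; AM→FNQ adds F, Q → {A, F, K, M, N, Q}.
Any other superkey contains one of these as a subset, so there are no further candidate keys.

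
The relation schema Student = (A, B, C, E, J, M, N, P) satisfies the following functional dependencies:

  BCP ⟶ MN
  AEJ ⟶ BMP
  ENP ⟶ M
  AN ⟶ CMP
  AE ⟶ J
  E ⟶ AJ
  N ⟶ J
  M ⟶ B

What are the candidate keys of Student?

Attribute E never appears on the right-hand side of any dependency, so E must belong to every candidate key.
{E}⁺ = {A, B, E, J, M, P}, which is not all of the schema, so we must add further attributes.
{C, E}⁺: E→AJ adds A, J; AEJ→BMP adds B, M, P; BCP→MN adds N → {A, B, C, E, J, M, N, P}. Minimal: {E}⁺ = {A, B, E, J, M, P}; {C}⁺ = {C} — none reach the full schema.
{E, N}⁺: E→AJ adds A, J; AEJ→BMP adds B, M, P; AN→CMP adds C → {A, B, C, E, J, M, N, P}. Minimal: {N}⁺ = {J, N}; {E}⁺ = {A, B, E, J, M, P} — none reach the full schema.

{C, E}, {E, N}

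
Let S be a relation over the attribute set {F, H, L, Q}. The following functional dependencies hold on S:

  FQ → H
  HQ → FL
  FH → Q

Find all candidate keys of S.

{F, H}⁺: FH→Q adds Q; HQ→FL adds L → {F, H, L, Q}. Minimal: {H}⁺ = {H}; {F}⁺ = {F} — none reach the full schema.
{F, Q}⁺: FQ→H adds H; HQ→FL adds L → {F, H, L, Q}. Minimal: {Q}⁺ = {Q}; {F}⁺ = {F} — none reach the full schema.
{H, Q}⁺: HQ→FL adds F, L → {F, H, L, Q}. Minimal: {Q}⁺ = {Q}; {H}⁺ = {H} — none reach the full schema.

{F, H}, {F, Q}, {H, Q}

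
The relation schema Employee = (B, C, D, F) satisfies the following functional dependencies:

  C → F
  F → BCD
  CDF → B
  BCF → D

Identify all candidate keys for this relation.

{C}⁺: C→F adds F; F→BCD adds B, D → {B, C, D, F}.
{F}⁺: F→BCD adds B, C, D → {B, C, D, F}.
Any other superkey contains one of these as a subset, so there are no further candidate keys.

{C}; {F}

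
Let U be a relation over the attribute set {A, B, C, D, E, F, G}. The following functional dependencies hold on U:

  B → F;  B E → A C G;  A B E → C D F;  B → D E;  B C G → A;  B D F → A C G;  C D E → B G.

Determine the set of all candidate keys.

{B}⁺: B→F adds F; B→DE adds D, E; BDF→ACG adds A, C, G → {A, B, C, D, E, F, G}.
{C, D, E}⁺: CDE→BG adds B, G; B→F adds F; BE→ACG adds A → {A, B, C, D, E, F, G}. Minimal: {D, E}⁺ = {D, E}; {C, E}⁺ = {C, E}; {C, D}⁺ = {C, D} — none reach the full schema.

{B}, {C, D, E}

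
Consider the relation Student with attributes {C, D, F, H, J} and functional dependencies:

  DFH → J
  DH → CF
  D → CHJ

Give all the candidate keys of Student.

{D}⁺: D→CHJ adds C, H, J; DH→CF adds F → {C, D, F, H, J}.

(D)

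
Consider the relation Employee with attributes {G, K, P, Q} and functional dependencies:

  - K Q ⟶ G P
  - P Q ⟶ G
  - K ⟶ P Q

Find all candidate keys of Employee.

K

Attribute K never appears on the right-hand side of any dependency, so K must belong to every candidate key.
{K}⁺ = {G, K, P, Q}, which is all of the schema, so {K} is the only candidate key.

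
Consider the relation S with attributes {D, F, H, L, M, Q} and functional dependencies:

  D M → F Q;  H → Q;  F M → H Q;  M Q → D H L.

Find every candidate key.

Attribute M never appears on the right-hand side of any dependency, so M must belong to every candidate key.
{M}⁺ = {M}, which is not all of the schema, so we must add further attributes.
{D, M}⁺: DM→FQ adds F, Q; FM→HQ adds H; MQ→DHL adds L → {D, F, H, L, M, Q}.
{F, M}⁺: FM→HQ adds H, Q; MQ→DHL adds D, L → {D, F, H, L, M, Q}.
{H, M}⁺: H→Q adds Q; MQ→DHL adds D, L; DM→FQ adds F → {D, F, H, L, M, Q}.
{M, Q}⁺: MQ→DHL adds D, H, L; DM→FQ adds F → {D, F, H, L, M, Q}.
Any other superkey contains one of these as a subset, so there are no further candidate keys.

{D, M}, {F, M}, {H, M}, {M, Q}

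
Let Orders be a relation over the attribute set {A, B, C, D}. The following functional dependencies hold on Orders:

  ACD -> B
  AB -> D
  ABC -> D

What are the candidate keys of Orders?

{A, B, C}⁺: AB→D adds D → {A, B, C, D}.
{A, C, D}⁺: ACD→B adds B → {A, B, C, D}.
Any other superkey contains one of these as a subset, so there are no further candidate keys.

(A, B, C), (A, C, D)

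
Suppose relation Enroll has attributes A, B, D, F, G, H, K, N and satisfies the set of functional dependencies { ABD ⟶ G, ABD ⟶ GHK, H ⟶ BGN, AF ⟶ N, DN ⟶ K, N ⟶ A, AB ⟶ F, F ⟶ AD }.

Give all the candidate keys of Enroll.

H, AB, BF, BN

{H}⁺: H→BGN adds B, G, N; N→A adds A; AB→F adds F; F→AD adds D; ABD→GHK adds K → {A, B, D, F, G, H, K, N}.
{A, B}⁺: AB→F adds F; F→AD adds D; ABD→G adds G; ABD→GHK adds H, K; H→BGN adds N → {A, B, D, F, G, H, K, N}. Minimal: {B}⁺ = {B}; {A}⁺ = {A} — none reach the full schema.
{B, F}⁺: F→AD adds A, D; ABD→G adds G; ABD→GHK adds H, K; H→BGN adds N → {A, B, D, F, G, H, K, N}. Minimal: {F}⁺ = {A, D, F, K, N}; {B}⁺ = {B} — none reach the full schema.
{B, N}⁺: N→A adds A; AB→F adds F; F→AD adds D; ABD→G adds G; ABD→GHK adds H, K → {A, B, D, F, G, H, K, N}. Minimal: {N}⁺ = {A, N}; {B}⁺ = {B} — none reach the full schema.
Any other superkey contains one of these as a subset, so there are no further candidate keys.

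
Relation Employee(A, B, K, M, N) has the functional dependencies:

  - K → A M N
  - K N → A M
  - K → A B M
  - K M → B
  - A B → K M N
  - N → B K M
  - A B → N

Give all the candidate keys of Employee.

{K}⁺: K→AMN adds A, M, N; K→ABM adds B → {A, B, K, M, N}.
{N}⁺: N→BKM adds B, K, M; K→AMN adds A → {A, B, K, M, N}.
{A, B}⁺: AB→KMN adds K, M, N → {A, B, K, M, N}. Minimal: {B}⁺ = {B}; {A}⁺ = {A} — none reach the full schema.
Any other superkey contains one of these as a subset, so there are no further candidate keys.

{K}; {N}; {A, B}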